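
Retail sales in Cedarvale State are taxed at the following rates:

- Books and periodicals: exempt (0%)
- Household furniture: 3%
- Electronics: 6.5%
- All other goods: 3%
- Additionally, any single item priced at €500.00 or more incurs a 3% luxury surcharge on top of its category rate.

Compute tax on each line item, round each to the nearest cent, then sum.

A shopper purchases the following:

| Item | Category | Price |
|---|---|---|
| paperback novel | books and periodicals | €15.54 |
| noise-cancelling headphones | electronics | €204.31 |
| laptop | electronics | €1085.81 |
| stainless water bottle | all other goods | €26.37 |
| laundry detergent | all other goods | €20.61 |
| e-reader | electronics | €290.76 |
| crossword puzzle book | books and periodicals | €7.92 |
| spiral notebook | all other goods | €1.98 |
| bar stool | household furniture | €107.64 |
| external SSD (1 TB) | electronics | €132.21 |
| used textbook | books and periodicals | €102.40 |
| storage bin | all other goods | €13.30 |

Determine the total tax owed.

Paperback novel €15.54: books and periodicals → 0% → €0.00
Noise-cancelling headphones €204.31: electronics → 6.5% → €13.28
Laptop €1085.81: electronics → 6.5% + 3% surcharge = 9.5% → €103.15
Stainless water bottle €26.37: all other goods → 3% → €0.79
Laundry detergent €20.61: all other goods → 3% → €0.62
E-reader €290.76: electronics → 6.5% → €18.90
Crossword puzzle book €7.92: books and periodicals → 0% → €0.00
Spiral notebook €1.98: all other goods → 3% → €0.06
Bar stool €107.64: household furniture → 3% → €3.23
External SSD (1 TB) €132.21: electronics → 6.5% → €8.59
Used textbook €102.40: books and periodicals → 0% → €0.00
Storage bin €13.30: all other goods → 3% → €0.40
Total tax = €13.28 + €103.15 + €0.79 + €0.62 + €18.90 + €0.06 + €3.23 + €8.59 + €0.40 = €149.02

€149.02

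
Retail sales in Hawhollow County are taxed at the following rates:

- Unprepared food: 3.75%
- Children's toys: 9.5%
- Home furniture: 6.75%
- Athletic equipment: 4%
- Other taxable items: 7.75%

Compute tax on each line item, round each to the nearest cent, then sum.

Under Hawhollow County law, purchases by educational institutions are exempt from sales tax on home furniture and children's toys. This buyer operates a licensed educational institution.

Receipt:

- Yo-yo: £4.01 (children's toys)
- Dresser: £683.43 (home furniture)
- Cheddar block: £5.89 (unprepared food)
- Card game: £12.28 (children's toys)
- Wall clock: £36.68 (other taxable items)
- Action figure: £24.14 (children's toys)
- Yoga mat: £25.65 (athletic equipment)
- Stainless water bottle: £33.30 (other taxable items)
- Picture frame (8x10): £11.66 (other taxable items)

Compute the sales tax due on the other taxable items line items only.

£6.32

Wall clock £36.68: other taxable items → 7.75% → £2.84
Stainless water bottle £33.30: other taxable items → 7.75% → £2.58
Picture frame (8x10) £11.66: other taxable items → 7.75% → £0.90
Tax on other taxable items = £2.84 + £2.58 + £0.90 = £6.32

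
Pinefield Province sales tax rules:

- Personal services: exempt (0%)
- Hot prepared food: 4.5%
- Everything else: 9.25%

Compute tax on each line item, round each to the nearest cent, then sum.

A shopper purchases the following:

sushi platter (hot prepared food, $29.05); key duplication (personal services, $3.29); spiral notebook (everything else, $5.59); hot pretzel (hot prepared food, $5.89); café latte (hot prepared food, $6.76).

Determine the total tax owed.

Sushi platter $29.05: hot prepared food → 4.5% → $1.31
Key duplication $3.29: personal services → 0% → $0.00
Spiral notebook $5.59: everything else → 9.25% → $0.52
Hot pretzel $5.89: hot prepared food → 4.5% → $0.27
Café latte $6.76: hot prepared food → 4.5% → $0.30
Total tax = $1.31 + $0.52 + $0.27 + $0.30 = $2.40

$2.40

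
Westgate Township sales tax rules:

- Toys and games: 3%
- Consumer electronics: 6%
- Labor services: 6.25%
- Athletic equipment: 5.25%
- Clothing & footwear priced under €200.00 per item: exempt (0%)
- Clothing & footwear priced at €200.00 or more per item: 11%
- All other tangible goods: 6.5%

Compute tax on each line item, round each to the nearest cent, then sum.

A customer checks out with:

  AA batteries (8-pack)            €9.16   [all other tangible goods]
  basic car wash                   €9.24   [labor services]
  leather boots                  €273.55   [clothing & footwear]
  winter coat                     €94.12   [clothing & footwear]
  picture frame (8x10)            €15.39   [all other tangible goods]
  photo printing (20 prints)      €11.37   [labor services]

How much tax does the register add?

AA batteries (8-pack) €9.16: all other tangible goods → 6.5% → €0.60
Basic car wash €9.24: labor services → 6.25% → €0.58
Leather boots €273.55: clothing & footwear, €200.00 or more → 11% → €30.09
Winter coat €94.12: clothing & footwear, under €200.00 → 0% → €0.00
Picture frame (8x10) €15.39: all other tangible goods → 6.5% → €1.00
Photo printing (20 prints) €11.37: labor services → 6.25% → €0.71
Total tax = €0.60 + €0.58 + €30.09 + €1.00 + €0.71 = €32.98

€32.98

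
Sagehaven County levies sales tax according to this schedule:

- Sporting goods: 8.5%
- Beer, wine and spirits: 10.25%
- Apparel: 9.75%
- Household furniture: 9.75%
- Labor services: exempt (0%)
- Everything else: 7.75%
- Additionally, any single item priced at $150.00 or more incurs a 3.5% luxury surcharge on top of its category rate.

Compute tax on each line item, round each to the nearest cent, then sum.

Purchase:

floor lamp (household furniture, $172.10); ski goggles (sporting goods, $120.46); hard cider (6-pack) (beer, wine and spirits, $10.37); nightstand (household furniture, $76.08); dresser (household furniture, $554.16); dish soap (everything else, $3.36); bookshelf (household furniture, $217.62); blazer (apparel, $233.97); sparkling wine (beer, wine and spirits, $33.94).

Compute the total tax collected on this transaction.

$178.52

Floor lamp $172.10: household furniture → 9.75% + 3.5% surcharge = 13.25% → $22.80
Ski goggles $120.46: sporting goods → 8.5% → $10.24
Hard cider (6-pack) $10.37: beer, wine and spirits → 10.25% → $1.06
Nightstand $76.08: household furniture → 9.75% → $7.42
Dresser $554.16: household furniture → 9.75% + 3.5% surcharge = 13.25% → $73.43
Dish soap $3.36: everything else → 7.75% → $0.26
Bookshelf $217.62: household furniture → 9.75% + 3.5% surcharge = 13.25% → $28.83
Blazer $233.97: apparel → 9.75% + 3.5% surcharge = 13.25% → $31.00
Sparkling wine $33.94: beer, wine and spirits → 10.25% → $3.48
Total tax = $22.80 + $10.24 + $1.06 + $7.42 + $73.43 + $0.26 + $28.83 + $31.00 + $3.48 = $178.52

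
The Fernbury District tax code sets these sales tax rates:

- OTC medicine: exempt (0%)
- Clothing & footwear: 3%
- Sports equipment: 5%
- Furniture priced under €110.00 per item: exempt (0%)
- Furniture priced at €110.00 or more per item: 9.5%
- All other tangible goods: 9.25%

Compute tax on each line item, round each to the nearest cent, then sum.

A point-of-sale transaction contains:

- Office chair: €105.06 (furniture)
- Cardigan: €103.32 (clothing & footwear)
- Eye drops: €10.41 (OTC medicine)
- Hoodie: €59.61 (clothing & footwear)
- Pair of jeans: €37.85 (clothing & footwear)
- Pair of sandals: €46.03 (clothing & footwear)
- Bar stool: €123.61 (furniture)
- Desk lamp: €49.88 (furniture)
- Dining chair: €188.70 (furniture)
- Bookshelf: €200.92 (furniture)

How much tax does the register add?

€56.17

Office chair €105.06: furniture, under €110.00 → 0% → €0.00
Cardigan €103.32: clothing & footwear → 3% → €3.10
Eye drops €10.41: OTC medicine → 0% → €0.00
Hoodie €59.61: clothing & footwear → 3% → €1.79
Pair of jeans €37.85: clothing & footwear → 3% → €1.14
Pair of sandals €46.03: clothing & footwear → 3% → €1.38
Bar stool €123.61: furniture, €110.00 or more → 9.5% → €11.74
Desk lamp €49.88: furniture, under €110.00 → 0% → €0.00
Dining chair €188.70: furniture, €110.00 or more → 9.5% → €17.93
Bookshelf €200.92: furniture, €110.00 or more → 9.5% → €19.09
Total tax = €3.10 + €1.79 + €1.14 + €1.38 + €11.74 + €17.93 + €19.09 = €56.17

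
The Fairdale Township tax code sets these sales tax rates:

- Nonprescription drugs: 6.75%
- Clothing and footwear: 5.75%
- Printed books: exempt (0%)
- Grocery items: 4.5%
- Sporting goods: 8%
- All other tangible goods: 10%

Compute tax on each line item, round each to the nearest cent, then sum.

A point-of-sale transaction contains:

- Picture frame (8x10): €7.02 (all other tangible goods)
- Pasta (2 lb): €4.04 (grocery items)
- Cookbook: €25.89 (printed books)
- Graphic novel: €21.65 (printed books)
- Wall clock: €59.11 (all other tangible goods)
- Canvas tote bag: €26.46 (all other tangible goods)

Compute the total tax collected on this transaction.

€9.44

Picture frame (8x10) €7.02: all other tangible goods → 10% → €0.70
Pasta (2 lb) €4.04: grocery items → 4.5% → €0.18
Cookbook €25.89: printed books → 0% → €0.00
Graphic novel €21.65: printed books → 0% → €0.00
Wall clock €59.11: all other tangible goods → 10% → €5.91
Canvas tote bag €26.46: all other tangible goods → 10% → €2.65
Total tax = €0.70 + €0.18 + €5.91 + €2.65 = €9.44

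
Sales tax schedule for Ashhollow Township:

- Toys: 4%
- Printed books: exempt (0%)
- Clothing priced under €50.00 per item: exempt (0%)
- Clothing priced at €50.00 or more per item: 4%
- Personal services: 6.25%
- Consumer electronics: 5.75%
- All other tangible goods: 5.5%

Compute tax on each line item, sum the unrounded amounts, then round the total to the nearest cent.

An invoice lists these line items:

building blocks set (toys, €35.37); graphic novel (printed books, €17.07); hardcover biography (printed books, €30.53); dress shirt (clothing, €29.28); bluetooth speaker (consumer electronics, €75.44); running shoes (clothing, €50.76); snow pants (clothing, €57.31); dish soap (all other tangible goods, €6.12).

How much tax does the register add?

€10.41

Building blocks set €35.37: toys → 4% → €1.4148
Graphic novel €17.07: printed books → 0% → €0.00
Hardcover biography €30.53: printed books → 0% → €0.00
Dress shirt €29.28: clothing, under €50.00 → 0% → €0.00
Bluetooth speaker €75.44: consumer electronics → 5.75% → €4.3378
Running shoes €50.76: clothing, €50.00 or more → 4% → €2.0304
Snow pants €57.31: clothing, €50.00 or more → 4% → €2.2924
Dish soap €6.12: all other tangible goods → 5.5% → €0.3366
Unrounded tax sum = €10.412 → €10.41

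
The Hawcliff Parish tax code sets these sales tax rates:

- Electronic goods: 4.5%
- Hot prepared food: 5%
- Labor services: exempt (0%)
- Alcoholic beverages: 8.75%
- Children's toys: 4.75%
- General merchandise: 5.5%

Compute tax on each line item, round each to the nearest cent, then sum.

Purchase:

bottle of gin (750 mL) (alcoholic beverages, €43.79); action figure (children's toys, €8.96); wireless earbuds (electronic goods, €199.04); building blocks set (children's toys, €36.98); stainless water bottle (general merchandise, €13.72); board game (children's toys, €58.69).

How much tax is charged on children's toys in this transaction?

€4.98

Action figure €8.96: children's toys → 4.75% → €0.43
Building blocks set €36.98: children's toys → 4.75% → €1.76
Board game €58.69: children's toys → 4.75% → €2.79
Tax on children's toys = €0.43 + €1.76 + €2.79 = €4.98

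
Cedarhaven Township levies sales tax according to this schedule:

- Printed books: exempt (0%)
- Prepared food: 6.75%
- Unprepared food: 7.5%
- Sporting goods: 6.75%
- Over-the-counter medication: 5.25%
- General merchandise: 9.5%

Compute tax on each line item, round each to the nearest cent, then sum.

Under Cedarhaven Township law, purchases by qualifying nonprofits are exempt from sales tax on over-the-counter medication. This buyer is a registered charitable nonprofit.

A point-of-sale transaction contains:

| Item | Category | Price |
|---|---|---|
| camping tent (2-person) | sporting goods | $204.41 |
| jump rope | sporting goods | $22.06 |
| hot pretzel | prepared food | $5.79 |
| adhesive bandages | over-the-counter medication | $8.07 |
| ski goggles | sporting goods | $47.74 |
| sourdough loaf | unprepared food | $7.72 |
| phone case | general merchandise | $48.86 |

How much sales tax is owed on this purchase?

Camping tent (2-person) $204.41: sporting goods → 6.75% → $13.80
Jump rope $22.06: sporting goods → 6.75% → $1.49
Hot pretzel $5.79: prepared food → 6.75% → $0.39
Adhesive bandages $8.07: over-the-counter medication, buyer-exempt → 0% → $0.00
Ski goggles $47.74: sporting goods → 6.75% → $3.22
Sourdough loaf $7.72: unprepared food → 7.5% → $0.58
Phone case $48.86: general merchandise → 9.5% → $4.64
Total tax = $13.80 + $1.49 + $0.39 + $3.22 + $0.58 + $4.64 = $24.12

$24.12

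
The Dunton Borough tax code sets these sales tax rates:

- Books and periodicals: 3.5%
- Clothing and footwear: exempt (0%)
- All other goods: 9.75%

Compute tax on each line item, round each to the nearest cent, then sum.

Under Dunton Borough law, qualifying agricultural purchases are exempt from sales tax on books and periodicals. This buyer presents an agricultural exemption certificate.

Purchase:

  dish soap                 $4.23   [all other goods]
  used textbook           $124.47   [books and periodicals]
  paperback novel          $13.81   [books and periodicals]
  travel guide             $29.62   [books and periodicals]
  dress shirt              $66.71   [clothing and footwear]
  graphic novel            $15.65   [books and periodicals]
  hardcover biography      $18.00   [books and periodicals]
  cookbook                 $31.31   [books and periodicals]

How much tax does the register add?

$0.41

Dish soap $4.23: all other goods → 9.75% → $0.41
Used textbook $124.47: books and periodicals, buyer-exempt → 0% → $0.00
Paperback novel $13.81: books and periodicals, buyer-exempt → 0% → $0.00
Travel guide $29.62: books and periodicals, buyer-exempt → 0% → $0.00
Dress shirt $66.71: clothing and footwear → 0% → $0.00
Graphic novel $15.65: books and periodicals, buyer-exempt → 0% → $0.00
Hardcover biography $18.00: books and periodicals, buyer-exempt → 0% → $0.00
Cookbook $31.31: books and periodicals, buyer-exempt → 0% → $0.00
Total tax = $0.41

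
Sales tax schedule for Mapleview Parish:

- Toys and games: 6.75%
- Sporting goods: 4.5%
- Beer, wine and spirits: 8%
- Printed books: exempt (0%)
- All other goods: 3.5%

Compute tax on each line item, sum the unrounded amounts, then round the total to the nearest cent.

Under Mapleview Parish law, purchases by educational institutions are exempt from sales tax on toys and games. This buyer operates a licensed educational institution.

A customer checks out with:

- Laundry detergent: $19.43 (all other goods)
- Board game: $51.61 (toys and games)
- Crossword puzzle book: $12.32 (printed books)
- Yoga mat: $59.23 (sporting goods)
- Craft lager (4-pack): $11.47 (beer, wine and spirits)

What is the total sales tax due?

Laundry detergent $19.43: all other goods → 3.5% → $0.68005
Board game $51.61: toys and games, buyer-exempt → 0% → $0.00
Crossword puzzle book $12.32: printed books → 0% → $0.00
Yoga mat $59.23: sporting goods → 4.5% → $2.66535
Craft lager (4-pack) $11.47: beer, wine and spirits → 8% → $0.9176
Unrounded tax sum = $4.263 → $4.26

$4.26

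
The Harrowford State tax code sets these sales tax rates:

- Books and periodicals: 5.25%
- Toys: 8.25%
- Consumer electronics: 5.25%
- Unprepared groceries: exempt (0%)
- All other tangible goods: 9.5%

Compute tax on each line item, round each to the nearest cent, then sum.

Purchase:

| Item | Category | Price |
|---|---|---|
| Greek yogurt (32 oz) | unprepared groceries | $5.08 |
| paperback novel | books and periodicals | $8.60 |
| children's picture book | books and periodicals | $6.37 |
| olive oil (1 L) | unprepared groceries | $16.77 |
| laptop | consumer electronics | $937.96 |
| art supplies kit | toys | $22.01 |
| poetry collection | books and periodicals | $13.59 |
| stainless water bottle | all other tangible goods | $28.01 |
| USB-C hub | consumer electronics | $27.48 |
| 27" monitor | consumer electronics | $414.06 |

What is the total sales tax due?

Greek yogurt (32 oz) $5.08: unprepared groceries → 0% → $0.00
Paperback novel $8.60: books and periodicals → 5.25% → $0.45
Children's picture book $6.37: books and periodicals → 5.25% → $0.33
Olive oil (1 L) $16.77: unprepared groceries → 0% → $0.00
Laptop $937.96: consumer electronics → 5.25% → $49.24
Art supplies kit $22.01: toys → 8.25% → $1.82
Poetry collection $13.59: books and periodicals → 5.25% → $0.71
Stainless water bottle $28.01: all other tangible goods → 9.5% → $2.66
USB-C hub $27.48: consumer electronics → 5.25% → $1.44
27" monitor $414.06: consumer electronics → 5.25% → $21.74
Total tax = $0.45 + $0.33 + $49.24 + $1.82 + $0.71 + $2.66 + $1.44 + $21.74 = $78.39

$78.39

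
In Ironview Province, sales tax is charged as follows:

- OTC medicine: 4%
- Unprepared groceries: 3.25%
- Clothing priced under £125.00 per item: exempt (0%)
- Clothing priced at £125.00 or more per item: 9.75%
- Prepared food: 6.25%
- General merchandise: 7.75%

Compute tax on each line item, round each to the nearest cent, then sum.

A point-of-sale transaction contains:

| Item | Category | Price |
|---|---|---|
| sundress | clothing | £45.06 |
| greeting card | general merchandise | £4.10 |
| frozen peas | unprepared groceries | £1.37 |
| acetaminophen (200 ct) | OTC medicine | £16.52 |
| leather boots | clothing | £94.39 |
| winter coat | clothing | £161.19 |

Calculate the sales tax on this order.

Sundress £45.06: clothing, under £125.00 → 0% → £0.00
Greeting card £4.10: general merchandise → 7.75% → £0.32
Frozen peas £1.37: unprepared groceries → 3.25% → £0.04
Acetaminophen (200 ct) £16.52: OTC medicine → 4% → £0.66
Leather boots £94.39: clothing, under £125.00 → 0% → £0.00
Winter coat £161.19: clothing, £125.00 or more → 9.75% → £15.72
Total tax = £0.32 + £0.04 + £0.66 + £15.72 = £16.74

£16.74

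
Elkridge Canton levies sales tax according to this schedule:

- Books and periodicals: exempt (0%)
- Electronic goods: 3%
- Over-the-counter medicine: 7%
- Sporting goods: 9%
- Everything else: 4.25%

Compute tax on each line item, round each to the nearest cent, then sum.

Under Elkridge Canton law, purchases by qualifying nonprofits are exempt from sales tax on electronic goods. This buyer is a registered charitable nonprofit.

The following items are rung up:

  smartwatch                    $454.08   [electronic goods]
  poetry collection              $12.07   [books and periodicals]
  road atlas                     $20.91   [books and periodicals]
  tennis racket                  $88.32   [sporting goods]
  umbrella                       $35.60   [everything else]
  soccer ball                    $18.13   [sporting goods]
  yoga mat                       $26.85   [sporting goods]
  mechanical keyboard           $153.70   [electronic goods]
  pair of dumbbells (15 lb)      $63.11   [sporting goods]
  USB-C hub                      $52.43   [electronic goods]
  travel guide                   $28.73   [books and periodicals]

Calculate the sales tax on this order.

$19.19

Smartwatch $454.08: electronic goods, buyer-exempt → 0% → $0.00
Poetry collection $12.07: books and periodicals → 0% → $0.00
Road atlas $20.91: books and periodicals → 0% → $0.00
Tennis racket $88.32: sporting goods → 9% → $7.95
Umbrella $35.60: everything else → 4.25% → $1.51
Soccer ball $18.13: sporting goods → 9% → $1.63
Yoga mat $26.85: sporting goods → 9% → $2.42
Mechanical keyboard $153.70: electronic goods, buyer-exempt → 0% → $0.00
Pair of dumbbells (15 lb) $63.11: sporting goods → 9% → $5.68
USB-C hub $52.43: electronic goods, buyer-exempt → 0% → $0.00
Travel guide $28.73: books and periodicals → 0% → $0.00
Total tax = $7.95 + $1.51 + $1.63 + $2.42 + $5.68 = $19.19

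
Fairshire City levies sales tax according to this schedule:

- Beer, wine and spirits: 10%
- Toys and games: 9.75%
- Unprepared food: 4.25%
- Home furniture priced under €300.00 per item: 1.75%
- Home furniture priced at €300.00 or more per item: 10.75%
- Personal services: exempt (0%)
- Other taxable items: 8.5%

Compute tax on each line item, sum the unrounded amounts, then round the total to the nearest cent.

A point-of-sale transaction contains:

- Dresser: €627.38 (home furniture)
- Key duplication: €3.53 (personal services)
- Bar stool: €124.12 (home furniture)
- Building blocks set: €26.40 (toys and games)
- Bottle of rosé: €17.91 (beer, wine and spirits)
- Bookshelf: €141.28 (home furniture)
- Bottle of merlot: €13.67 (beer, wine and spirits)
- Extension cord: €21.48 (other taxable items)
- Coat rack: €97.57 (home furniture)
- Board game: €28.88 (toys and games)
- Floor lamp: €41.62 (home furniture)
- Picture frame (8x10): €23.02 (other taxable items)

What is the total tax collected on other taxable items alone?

Extension cord €21.48: other taxable items → 8.5% → €1.8258
Picture frame (8x10) €23.02: other taxable items → 8.5% → €1.9567
Tax on other taxable items: unrounded sum = €3.7825 → €3.78

€3.78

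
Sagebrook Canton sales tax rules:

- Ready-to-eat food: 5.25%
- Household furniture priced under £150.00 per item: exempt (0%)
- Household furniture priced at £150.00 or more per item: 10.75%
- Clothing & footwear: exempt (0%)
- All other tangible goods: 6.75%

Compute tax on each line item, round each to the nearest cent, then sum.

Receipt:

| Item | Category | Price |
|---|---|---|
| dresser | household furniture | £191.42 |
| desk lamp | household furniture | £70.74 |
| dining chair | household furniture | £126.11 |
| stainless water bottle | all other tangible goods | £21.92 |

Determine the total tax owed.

Dresser £191.42: household furniture, £150.00 or more → 10.75% → £20.58
Desk lamp £70.74: household furniture, under £150.00 → 0% → £0.00
Dining chair £126.11: household furniture, under £150.00 → 0% → £0.00
Stainless water bottle £21.92: all other tangible goods → 6.75% → £1.48
Total tax = £20.58 + £1.48 = £22.06

£22.06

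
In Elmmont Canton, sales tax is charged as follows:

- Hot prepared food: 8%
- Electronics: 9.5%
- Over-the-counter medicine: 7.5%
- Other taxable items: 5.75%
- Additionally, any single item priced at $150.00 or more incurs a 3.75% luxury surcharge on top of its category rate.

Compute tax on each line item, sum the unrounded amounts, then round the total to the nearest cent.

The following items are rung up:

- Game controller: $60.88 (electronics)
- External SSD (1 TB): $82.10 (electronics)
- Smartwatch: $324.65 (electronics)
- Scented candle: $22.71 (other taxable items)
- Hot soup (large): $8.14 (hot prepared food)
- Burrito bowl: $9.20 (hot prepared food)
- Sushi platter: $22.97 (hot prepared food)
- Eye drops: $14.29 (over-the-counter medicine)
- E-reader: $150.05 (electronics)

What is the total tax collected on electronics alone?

$76.48

Game controller $60.88: electronics → 9.5% → $5.7836
External SSD (1 TB) $82.10: electronics → 9.5% → $7.7995
Smartwatch $324.65: electronics → 9.5% + 3.75% surcharge = 13.25% → $43.016125
E-reader $150.05: electronics → 9.5% + 3.75% surcharge = 13.25% → $19.881625
Tax on electronics: unrounded sum = $76.48085 → $76.48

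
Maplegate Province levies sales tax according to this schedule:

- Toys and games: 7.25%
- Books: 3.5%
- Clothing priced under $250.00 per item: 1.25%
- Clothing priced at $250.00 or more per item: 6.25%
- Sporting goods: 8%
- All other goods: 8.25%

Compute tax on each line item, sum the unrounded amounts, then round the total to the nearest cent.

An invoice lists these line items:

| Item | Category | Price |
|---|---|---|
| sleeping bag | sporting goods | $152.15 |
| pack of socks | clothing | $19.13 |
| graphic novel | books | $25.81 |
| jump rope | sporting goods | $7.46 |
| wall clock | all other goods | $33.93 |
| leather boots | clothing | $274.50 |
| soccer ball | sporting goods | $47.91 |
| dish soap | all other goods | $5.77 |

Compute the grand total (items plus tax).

$604.84

Sleeping bag $152.15: sporting goods → 8% → $12.172
Pack of socks $19.13: clothing, under $250.00 → 1.25% → $0.239125
Graphic novel $25.81: books → 3.5% → $0.90335
Jump rope $7.46: sporting goods → 8% → $0.5968
Wall clock $33.93: all other goods → 8.25% → $2.799225
Leather boots $274.50: clothing, $250.00 or more → 6.25% → $17.15625
Soccer ball $47.91: sporting goods → 8% → $3.8328
Dish soap $5.77: all other goods → 8.25% → $0.476025
Subtotal = $566.66; unrounded tax = $38.175575 → $38.18; total due = $604.84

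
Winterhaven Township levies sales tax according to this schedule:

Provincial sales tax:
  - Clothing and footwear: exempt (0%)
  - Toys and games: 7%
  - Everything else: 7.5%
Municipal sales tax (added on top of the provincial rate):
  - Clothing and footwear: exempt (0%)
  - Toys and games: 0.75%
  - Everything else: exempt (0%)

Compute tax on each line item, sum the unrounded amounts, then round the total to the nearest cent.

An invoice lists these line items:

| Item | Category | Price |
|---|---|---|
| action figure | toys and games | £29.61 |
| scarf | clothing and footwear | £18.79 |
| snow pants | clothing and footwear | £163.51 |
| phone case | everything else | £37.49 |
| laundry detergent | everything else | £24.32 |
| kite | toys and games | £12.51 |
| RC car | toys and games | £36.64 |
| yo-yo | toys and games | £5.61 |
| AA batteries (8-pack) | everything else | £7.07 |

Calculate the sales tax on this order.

Action figure £29.61: toys and games → 7% + 0.75% municipal = 7.75% → £2.294775
Scarf £18.79: clothing and footwear → 0% + 0% municipal = 0% → £0.00
Snow pants £163.51: clothing and footwear → 0% + 0% municipal = 0% → £0.00
Phone case £37.49: everything else → 7.5% + 0% municipal = 7.5% → £2.81175
Laundry detergent £24.32: everything else → 7.5% + 0% municipal = 7.5% → £1.824
Kite £12.51: toys and games → 7% + 0.75% municipal = 7.75% → £0.969525
RC car £36.64: toys and games → 7% + 0.75% municipal = 7.75% → £2.8396
Yo-yo £5.61: toys and games → 7% + 0.75% municipal = 7.75% → £0.434775
AA batteries (8-pack) £7.07: everything else → 7.5% + 0% municipal = 7.5% → £0.53025
Unrounded tax sum = £11.704675 → £11.70

£11.70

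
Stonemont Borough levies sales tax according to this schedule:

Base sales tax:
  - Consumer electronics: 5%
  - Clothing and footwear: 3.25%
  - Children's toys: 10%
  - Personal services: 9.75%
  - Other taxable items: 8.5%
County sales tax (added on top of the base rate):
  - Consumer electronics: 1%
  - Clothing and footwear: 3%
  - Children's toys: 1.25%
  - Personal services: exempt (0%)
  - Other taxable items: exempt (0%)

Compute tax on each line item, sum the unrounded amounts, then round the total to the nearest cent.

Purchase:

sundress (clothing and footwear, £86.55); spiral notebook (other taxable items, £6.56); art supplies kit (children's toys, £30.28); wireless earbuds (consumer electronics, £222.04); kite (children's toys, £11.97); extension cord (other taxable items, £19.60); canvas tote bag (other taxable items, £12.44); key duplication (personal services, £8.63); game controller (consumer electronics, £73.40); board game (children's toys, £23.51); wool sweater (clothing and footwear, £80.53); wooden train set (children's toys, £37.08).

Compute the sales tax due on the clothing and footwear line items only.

Sundress £86.55: clothing and footwear → 3.25% + 3% county = 6.25% → £5.409375
Wool sweater £80.53: clothing and footwear → 3.25% + 3% county = 6.25% → £5.033125
Tax on clothing and footwear: unrounded sum = £10.4425 → £10.44

£10.44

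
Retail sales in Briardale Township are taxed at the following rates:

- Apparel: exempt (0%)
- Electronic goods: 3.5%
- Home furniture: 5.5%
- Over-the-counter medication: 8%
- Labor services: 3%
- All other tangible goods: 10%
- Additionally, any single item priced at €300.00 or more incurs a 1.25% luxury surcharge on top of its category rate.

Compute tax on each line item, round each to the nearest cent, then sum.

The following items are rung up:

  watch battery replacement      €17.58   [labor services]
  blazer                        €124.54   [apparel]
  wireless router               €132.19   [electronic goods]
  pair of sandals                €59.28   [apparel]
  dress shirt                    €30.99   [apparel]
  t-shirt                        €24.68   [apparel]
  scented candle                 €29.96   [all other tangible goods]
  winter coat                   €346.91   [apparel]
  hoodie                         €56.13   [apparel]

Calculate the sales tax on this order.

€12.50

Watch battery replacement €17.58: labor services → 3% → €0.53
Blazer €124.54: apparel → 0% → €0.00
Wireless router €132.19: electronic goods → 3.5% → €4.63
Pair of sandals €59.28: apparel → 0% → €0.00
Dress shirt €30.99: apparel → 0% → €0.00
T-shirt €24.68: apparel → 0% → €0.00
Scented candle €29.96: all other tangible goods → 10% → €3.00
Winter coat €346.91: apparel → 0% + 1.25% surcharge = 1.25% → €4.34
Hoodie €56.13: apparel → 0% → €0.00
Total tax = €0.53 + €4.63 + €3.00 + €4.34 = €12.50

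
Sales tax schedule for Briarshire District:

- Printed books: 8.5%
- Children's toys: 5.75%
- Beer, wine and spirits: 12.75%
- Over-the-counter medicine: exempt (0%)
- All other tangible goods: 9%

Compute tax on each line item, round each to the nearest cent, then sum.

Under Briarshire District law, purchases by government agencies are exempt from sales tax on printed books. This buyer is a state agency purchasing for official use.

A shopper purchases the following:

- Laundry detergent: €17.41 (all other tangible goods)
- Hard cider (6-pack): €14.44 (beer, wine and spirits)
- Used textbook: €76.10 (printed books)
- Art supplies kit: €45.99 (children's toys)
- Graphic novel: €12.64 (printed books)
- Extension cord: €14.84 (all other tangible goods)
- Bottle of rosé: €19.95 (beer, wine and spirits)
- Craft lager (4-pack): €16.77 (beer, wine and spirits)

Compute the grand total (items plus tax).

€230.21

Laundry detergent €17.41: all other tangible goods → 9% → €1.57
Hard cider (6-pack) €14.44: beer, wine and spirits → 12.75% → €1.84
Used textbook €76.10: printed books, buyer-exempt → 0% → €0.00
Art supplies kit €45.99: children's toys → 5.75% → €2.64
Graphic novel €12.64: printed books, buyer-exempt → 0% → €0.00
Extension cord €14.84: all other tangible goods → 9% → €1.34
Bottle of rosé €19.95: beer, wine and spirits → 12.75% → €2.54
Craft lager (4-pack) €16.77: beer, wine and spirits → 12.75% → €2.14
Subtotal = €218.14; tax = €12.07; total due = €230.21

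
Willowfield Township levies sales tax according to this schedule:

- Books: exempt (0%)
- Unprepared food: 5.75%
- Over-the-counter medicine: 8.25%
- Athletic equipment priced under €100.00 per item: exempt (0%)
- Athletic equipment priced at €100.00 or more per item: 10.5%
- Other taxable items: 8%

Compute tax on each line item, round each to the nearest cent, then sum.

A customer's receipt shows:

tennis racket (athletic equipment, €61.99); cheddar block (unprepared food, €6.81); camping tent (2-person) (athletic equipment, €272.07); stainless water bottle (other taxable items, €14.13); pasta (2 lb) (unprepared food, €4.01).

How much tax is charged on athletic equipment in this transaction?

€28.57

Tennis racket €61.99: athletic equipment, under €100.00 → 0% → €0.00
Camping tent (2-person) €272.07: athletic equipment, €100.00 or more → 10.5% → €28.57
Tax on athletic equipment = €0.00 + €28.57 = €28.57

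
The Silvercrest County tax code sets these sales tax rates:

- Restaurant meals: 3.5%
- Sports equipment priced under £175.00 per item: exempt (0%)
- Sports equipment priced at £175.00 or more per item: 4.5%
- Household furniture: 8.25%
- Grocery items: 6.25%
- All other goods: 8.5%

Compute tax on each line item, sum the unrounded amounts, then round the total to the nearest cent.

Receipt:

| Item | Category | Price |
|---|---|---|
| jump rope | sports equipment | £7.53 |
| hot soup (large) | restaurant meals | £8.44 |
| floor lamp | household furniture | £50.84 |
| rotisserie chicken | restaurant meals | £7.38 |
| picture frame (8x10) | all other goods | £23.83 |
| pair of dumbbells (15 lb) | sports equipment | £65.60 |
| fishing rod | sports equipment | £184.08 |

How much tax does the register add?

Jump rope £7.53: sports equipment, under £175.00 → 0% → £0.00
Hot soup (large) £8.44: restaurant meals → 3.5% → £0.2954
Floor lamp £50.84: household furniture → 8.25% → £4.1943
Rotisserie chicken £7.38: restaurant meals → 3.5% → £0.2583
Picture frame (8x10) £23.83: all other goods → 8.5% → £2.02555
Pair of dumbbells (15 lb) £65.60: sports equipment, under £175.00 → 0% → £0.00
Fishing rod £184.08: sports equipment, £175.00 or more → 4.5% → £8.2836
Unrounded tax sum = £15.05715 → £15.06

£15.06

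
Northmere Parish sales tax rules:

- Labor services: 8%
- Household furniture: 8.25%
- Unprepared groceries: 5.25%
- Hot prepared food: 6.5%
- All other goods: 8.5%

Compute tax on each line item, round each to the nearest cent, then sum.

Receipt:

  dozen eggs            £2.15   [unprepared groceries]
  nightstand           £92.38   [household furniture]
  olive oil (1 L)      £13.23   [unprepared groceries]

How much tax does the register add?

£8.42

Dozen eggs £2.15: unprepared groceries → 5.25% → £0.11
Nightstand £92.38: household furniture → 8.25% → £7.62
Olive oil (1 L) £13.23: unprepared groceries → 5.25% → £0.69
Total tax = £0.11 + £7.62 + £0.69 = £8.42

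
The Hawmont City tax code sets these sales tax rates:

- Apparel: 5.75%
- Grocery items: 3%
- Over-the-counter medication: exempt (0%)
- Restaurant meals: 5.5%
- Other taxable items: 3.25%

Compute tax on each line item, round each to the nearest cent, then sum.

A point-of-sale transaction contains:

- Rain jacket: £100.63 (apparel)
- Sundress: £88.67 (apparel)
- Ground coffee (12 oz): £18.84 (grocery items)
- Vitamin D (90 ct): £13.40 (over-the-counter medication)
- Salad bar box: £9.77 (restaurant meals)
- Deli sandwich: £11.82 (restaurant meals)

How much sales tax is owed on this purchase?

£12.65

Rain jacket £100.63: apparel → 5.75% → £5.79
Sundress £88.67: apparel → 5.75% → £5.10
Ground coffee (12 oz) £18.84: grocery items → 3% → £0.57
Vitamin D (90 ct) £13.40: over-the-counter medication → 0% → £0.00
Salad bar box £9.77: restaurant meals → 5.5% → £0.54
Deli sandwich £11.82: restaurant meals → 5.5% → £0.65
Total tax = £5.79 + £5.10 + £0.57 + £0.54 + £0.65 = £12.65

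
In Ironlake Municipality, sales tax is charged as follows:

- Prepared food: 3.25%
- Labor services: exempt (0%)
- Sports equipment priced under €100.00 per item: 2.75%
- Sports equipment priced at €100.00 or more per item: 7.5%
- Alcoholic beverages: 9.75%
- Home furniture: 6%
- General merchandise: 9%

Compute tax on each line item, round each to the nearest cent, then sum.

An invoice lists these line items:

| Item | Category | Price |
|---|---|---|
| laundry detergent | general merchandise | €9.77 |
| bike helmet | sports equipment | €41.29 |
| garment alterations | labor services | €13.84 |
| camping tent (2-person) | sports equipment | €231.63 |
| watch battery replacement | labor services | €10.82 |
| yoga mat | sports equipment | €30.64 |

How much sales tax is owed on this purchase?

Laundry detergent €9.77: general merchandise → 9% → €0.88
Bike helmet €41.29: sports equipment, under €100.00 → 2.75% → €1.14
Garment alterations €13.84: labor services → 0% → €0.00
Camping tent (2-person) €231.63: sports equipment, €100.00 or more → 7.5% → €17.37
Watch battery replacement €10.82: labor services → 0% → €0.00
Yoga mat €30.64: sports equipment, under €100.00 → 2.75% → €0.84
Total tax = €0.88 + €1.14 + €17.37 + €0.84 = €20.23

€20.23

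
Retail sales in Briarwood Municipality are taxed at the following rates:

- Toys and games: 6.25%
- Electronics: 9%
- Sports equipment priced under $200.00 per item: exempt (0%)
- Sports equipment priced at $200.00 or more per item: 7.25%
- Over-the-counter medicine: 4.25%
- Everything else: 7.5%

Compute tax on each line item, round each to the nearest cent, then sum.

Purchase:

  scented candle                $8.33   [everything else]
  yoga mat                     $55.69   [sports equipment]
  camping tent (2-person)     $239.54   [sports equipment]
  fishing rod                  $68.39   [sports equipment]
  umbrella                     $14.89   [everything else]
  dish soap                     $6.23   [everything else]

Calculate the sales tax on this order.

Scented candle $8.33: everything else → 7.5% → $0.62
Yoga mat $55.69: sports equipment, under $200.00 → 0% → $0.00
Camping tent (2-person) $239.54: sports equipment, $200.00 or more → 7.25% → $17.37
Fishing rod $68.39: sports equipment, under $200.00 → 0% → $0.00
Umbrella $14.89: everything else → 7.5% → $1.12
Dish soap $6.23: everything else → 7.5% → $0.47
Total tax = $0.62 + $17.37 + $1.12 + $0.47 = $19.58

$19.58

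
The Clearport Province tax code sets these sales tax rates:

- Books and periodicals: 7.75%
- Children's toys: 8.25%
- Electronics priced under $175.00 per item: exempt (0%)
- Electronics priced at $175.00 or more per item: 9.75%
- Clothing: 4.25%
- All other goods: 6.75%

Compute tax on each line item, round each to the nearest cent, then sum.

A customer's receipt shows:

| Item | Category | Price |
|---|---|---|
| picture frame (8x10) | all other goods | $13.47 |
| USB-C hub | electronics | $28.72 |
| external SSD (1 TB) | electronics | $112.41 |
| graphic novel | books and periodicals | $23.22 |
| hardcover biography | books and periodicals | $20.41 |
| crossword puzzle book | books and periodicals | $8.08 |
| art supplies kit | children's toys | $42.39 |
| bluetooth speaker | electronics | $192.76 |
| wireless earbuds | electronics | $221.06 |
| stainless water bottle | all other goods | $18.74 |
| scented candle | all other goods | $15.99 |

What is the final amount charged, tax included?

$748.35

Picture frame (8x10) $13.47: all other goods → 6.75% → $0.91
USB-C hub $28.72: electronics, under $175.00 → 0% → $0.00
External SSD (1 TB) $112.41: electronics, under $175.00 → 0% → $0.00
Graphic novel $23.22: books and periodicals → 7.75% → $1.80
Hardcover biography $20.41: books and periodicals → 7.75% → $1.58
Crossword puzzle book $8.08: books and periodicals → 7.75% → $0.63
Art supplies kit $42.39: children's toys → 8.25% → $3.50
Bluetooth speaker $192.76: electronics, $175.00 or more → 9.75% → $18.79
Wireless earbuds $221.06: electronics, $175.00 or more → 9.75% → $21.55
Stainless water bottle $18.74: all other goods → 6.75% → $1.26
Scented candle $15.99: all other goods → 6.75% → $1.08
Subtotal = $697.25; tax = $51.10; total due = $748.35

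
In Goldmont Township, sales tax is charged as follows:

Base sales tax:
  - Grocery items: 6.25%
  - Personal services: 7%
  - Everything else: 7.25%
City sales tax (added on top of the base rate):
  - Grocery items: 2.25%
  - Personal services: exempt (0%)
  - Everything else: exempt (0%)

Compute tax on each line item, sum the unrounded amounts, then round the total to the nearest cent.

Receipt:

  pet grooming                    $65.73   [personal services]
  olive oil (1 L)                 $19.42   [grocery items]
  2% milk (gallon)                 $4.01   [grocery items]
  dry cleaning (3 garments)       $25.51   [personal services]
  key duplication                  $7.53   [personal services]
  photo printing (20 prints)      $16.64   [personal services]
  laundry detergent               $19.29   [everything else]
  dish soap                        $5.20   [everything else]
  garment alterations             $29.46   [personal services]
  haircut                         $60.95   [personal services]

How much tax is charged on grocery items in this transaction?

Olive oil (1 L) $19.42: grocery items → 6.25% + 2.25% city = 8.5% → $1.6507
2% milk (gallon) $4.01: grocery items → 6.25% + 2.25% city = 8.5% → $0.34085
Tax on grocery items: unrounded sum = $1.99155 → $1.99

$1.99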